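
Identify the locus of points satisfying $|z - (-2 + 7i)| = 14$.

|z - z0| = r describes a circle centered at z0 with radius r
Here z0 = -2 + 7i and r = 14
Locus: Circle centered at (-2, 7) with radius 14


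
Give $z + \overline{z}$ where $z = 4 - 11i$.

z + conjugate(z) = (a + bi) + (a - bi) = 2a
= 2 * 4 = 8


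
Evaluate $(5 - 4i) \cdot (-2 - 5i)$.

(a1*a2 - b1*b2) + (a1*b2 + b1*a2)i
= (-10 - 20) + (-25 + 8)i
= -30 - 17i


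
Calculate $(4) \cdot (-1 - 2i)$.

(a1*a2 - b1*b2) + (a1*b2 + b1*a2)i
= (-4 - 0) + (-8 + 0)i
= -4 - 8i


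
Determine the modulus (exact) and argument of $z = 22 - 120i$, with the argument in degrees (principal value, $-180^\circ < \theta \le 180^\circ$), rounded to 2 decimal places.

|z| = sqrt(22^2 + (-120)^2) = 122
arg(z) = arctan(b/a) = arctan(-120/22) (quadrant-adjusted) = -79.61°


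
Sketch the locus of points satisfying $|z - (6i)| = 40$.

|z - z0| = r describes a circle centered at z0 with radius r
Here z0 = 6i and r = 40
Locus: Circle centered at (0, 6) with radius 40


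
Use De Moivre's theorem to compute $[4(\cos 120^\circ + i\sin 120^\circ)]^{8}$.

By De Moivre: z^n = r^n(cos(nθ) + i sin(nθ))
= 4^8(cos(8*120°) + i sin(8*120°))
= 65536(cos 240° + i sin 240°)
= -32768 - 32768*sqrt(3)i


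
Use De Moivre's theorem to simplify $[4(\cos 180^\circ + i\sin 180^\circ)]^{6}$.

By De Moivre: z^n = r^n(cos(nθ) + i sin(nθ))
= 4^6(cos(6*180°) + i sin(6*180°))
= 4096(cos 0° + i sin 0°)
= 4096


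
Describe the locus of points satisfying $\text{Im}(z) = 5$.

Im(z) = y where z = x + yi; the equation y = 5 is satisfied by all points with that y-coordinate
Locus: Horizontal line y = 5


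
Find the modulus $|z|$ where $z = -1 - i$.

|z| = sqrt(a^2 + b^2) = sqrt((-1)^2 + (-1)^2) = sqrt(2) = sqrt(2)


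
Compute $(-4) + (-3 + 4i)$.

(-4 + (-3)) + (0 + 4)i = -7 + 4i


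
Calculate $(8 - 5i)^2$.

(a + bi)^2 = a^2 - b^2 + 2abi
= 8^2 - (-5)^2 + 2*8*(-5)i
= 39 - 80i


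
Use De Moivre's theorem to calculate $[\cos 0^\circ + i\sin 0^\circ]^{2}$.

By De Moivre: z^n = r^n(cos(nθ) + i sin(nθ))
= 1^2(cos(2*0°) + i sin(2*0°))
= 1(cos 0° + i sin 0°)
= 1


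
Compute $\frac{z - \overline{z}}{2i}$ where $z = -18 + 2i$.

z - conjugate(z) = 2bi
(z - conjugate(z))/(2i) = 2bi/(2i) = b = 2


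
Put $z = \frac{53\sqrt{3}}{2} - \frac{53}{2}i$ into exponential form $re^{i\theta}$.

r = |z| = sqrt((53*sqrt(3)/2)^2 + (-53/2)^2) = sqrt(8427/4 + 2809/4) = sqrt(2809) = 53
θ = arctan(b/a) = arctan(-26.5/45.8993) (quadrant-adjusted) = -30° = -π/6
z = 53e^(-i*π/6)


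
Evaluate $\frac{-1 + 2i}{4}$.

Divisor is real, so divide each part by 4:
= -1/4 + (1/2)i


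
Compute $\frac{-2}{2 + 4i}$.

Multiply numerator and denominator by conjugate (2 - 4i):
= (-2)(2 - 4i) / (2^2 + 4^2)
= (-4 + 8i) / 20
Divide through by 4: (-1 + 2i) / 5
= -1/5 + (2/5)i


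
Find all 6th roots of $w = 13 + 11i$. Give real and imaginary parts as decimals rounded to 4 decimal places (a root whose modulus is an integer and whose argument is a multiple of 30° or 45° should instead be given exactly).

|w| = sqrt(290) ≈ 17.029386, arg(w) ≈ 40.236358°
Root modulus = sqrt(290)^(1/6) ≈ 1.603983
Root arguments: θ_k = (arg(w) + 360°k)/6 for k = 0, 1, ..., 5
Compute each root as (root modulus)(cos θ_k + i sin θ_k) using full-precision intermediates, then round to 4 decimal places.
Roots: 1.5930 + 0.1873i, 0.6343 + 1.4732i, -0.9587 + 1.2859i, -1.5930 - 0.1873i, -0.6343 - 1.4732i, 0.9587 - 1.2859i


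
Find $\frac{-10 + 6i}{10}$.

Divisor is real, so divide each part by 10:
= -1 + (3/5)i


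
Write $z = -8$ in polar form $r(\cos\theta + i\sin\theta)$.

r = |z| = sqrt(a^2 + b^2) = sqrt((-8)^2 + (0)^2) = sqrt(64 + 0) = sqrt(64) = 8
b = 0 and a < 0, so z lies on the negative real axis: θ = 180°
z = 8(cos 180° + i sin 180°)


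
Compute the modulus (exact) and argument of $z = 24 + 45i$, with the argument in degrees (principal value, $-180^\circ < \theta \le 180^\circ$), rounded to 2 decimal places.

|z| = sqrt(24^2 + 45^2) = 51
arg(z) = arctan(b/a) = arctan(45/24) (quadrant-adjusted) = 61.93°


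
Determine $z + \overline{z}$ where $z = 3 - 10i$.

z + conjugate(z) = (a + bi) + (a - bi) = 2a
= 2 * 3 = 6


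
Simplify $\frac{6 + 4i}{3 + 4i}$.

Multiply numerator and denominator by conjugate (3 - 4i):
= (6 + 4i)(3 - 4i) / (3^2 + 4^2)
= (34 - 12i) / 25
= 34/25 - (12/25)i


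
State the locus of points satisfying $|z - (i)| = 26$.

|z - z0| = r describes a circle centered at z0 with radius r
Here z0 = i and r = 26
Locus: Circle centered at (0, 1) with radius 26


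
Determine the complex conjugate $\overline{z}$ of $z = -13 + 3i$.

If z = a + bi, then conjugate(z) = a - bi
conjugate(-13 + 3i) = -13 - 3i


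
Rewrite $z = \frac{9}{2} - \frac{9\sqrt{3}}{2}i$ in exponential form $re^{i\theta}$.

r = |z| = sqrt((9/2)^2 + (-9*sqrt(3)/2)^2) = sqrt(81/4 + 243/4) = sqrt(81) = 9
θ = arctan(b/a) = arctan(-7.7942/4.5) (quadrant-adjusted) = -60° = -π/3
z = 9e^(-i*π/3)


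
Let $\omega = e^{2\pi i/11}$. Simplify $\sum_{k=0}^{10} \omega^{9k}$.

Let ζ = ω^9 = e^(2πi·9/11). Since 11 ∤ 9, ζ ≠ 1.
Sum = Σ_{k=0}^{10} ζ^k = (ζ^11 - 1)/(ζ - 1) = (ω^{9·11} - 1)/(ζ - 1) = (1 - 1)/(ζ - 1) = 0


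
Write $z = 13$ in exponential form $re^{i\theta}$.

r = |z| = sqrt((13)^2 + (0)^2) = sqrt(169 + 0) = sqrt(169) = 13
b = 0 and a > 0, so z lies on the positive real axis: θ = 0
z = 13e^(i*0) = 13


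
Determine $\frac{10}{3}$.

Divisor is real, so divide each part by 3:
= 10/3


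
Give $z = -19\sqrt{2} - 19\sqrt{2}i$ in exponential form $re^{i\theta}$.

r = |z| = sqrt((-19*sqrt(2))^2 + (-19*sqrt(2))^2) = sqrt(722 + 722) = sqrt(1444) = 38
θ = arctan(b/a) = arctan(-26.8701/-26.8701) (quadrant-adjusted) = 225° = 5π/4
z = 38e^(i*5π/4)


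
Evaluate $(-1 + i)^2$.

(a + bi)^2 = a^2 - b^2 + 2abi
= (-1)^2 - 1^2 + 2*(-1)*1i
= -2i


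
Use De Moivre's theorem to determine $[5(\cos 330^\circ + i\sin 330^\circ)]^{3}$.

By De Moivre: z^n = r^n(cos(nθ) + i sin(nθ))
= 5^3(cos(3*330°) + i sin(3*330°))
= 125(cos 270° + i sin 270°)
= -125i


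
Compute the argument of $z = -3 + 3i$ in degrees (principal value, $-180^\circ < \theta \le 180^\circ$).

θ = arctan(b/a) = arctan(3/-3) (quadrant-adjusted) = 135°


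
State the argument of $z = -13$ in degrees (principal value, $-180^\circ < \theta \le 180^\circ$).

b = 0 and a < 0, so z lies on the negative real axis: θ = 180°


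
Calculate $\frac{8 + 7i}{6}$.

Divisor is real, so divide each part by 6:
= 4/3 + (7/6)i


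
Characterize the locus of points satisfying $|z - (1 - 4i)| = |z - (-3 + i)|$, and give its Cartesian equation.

|z - z1| = |z - z2| means z is equidistant from z1 and z2,
i.e. the perpendicular bisector of the segment from (1, -4) to (-3, 1) (midpoint (-1, -3/2)).
With z = x + yi, square both sides:
(x - 1)^2 + (y - (-4))^2 = (x - (-3))^2 + (y - 1)^2
The x^2 and y^2 terms cancel: -8x + 10y = 10 - 17 = -7
Simplify: 8x - 10y = 7
Locus: Perpendicular bisector of the segment from (1, -4) to (-3, 1): the line 8x - 10y = 7


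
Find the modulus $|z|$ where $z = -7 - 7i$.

|z| = sqrt(a^2 + b^2) = sqrt((-7)^2 + (-7)^2) = sqrt(98) = sqrt(98)


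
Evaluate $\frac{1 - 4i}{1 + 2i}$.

Multiply numerator and denominator by conjugate (1 - 2i):
= (1 - 4i)(1 - 2i) / (1^2 + 2^2)
= (-7 - 6i) / 5
= -7/5 - (6/5)i


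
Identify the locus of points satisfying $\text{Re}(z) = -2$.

Re(z) = x where z = x + yi; the equation x = -2 is satisfied by all points with that x-coordinate
Locus: Vertical line x = -2


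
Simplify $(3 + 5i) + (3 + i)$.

(3 + 3) + (5 + 1)i = 6 + 6i


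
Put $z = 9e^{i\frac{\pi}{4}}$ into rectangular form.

a = r cos θ = 9 * sqrt(2)/2 = 9*sqrt(2)/2
b = r sin θ = 9 * sqrt(2)/2 = 9*sqrt(2)/2
z = 9*sqrt(2)/2 + (9*sqrt(2)/2)i


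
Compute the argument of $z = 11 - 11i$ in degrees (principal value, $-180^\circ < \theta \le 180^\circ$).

θ = arctan(b/a) = arctan(-11/11) (quadrant-adjusted) = -45°


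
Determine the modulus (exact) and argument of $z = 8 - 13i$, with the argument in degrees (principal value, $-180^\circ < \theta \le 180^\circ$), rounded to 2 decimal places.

|z| = sqrt(8^2 + (-13)^2) = sqrt(233)
arg(z) = arctan(b/a) = arctan(-13/8) (quadrant-adjusted) = -58.39°


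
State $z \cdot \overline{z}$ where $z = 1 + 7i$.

z * conjugate(z) = |z|^2 = a^2 + b^2
= 1^2 + 7^2 = 50


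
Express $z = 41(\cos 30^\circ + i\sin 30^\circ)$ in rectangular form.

a = r cos θ = 41 * sqrt(3)/2 = 41*sqrt(3)/2
b = r sin θ = 41 * 1/2 = 41/2
z = 41*sqrt(3)/2 + (41/2)i


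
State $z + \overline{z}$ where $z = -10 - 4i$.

z + conjugate(z) = (a + bi) + (a - bi) = 2a
= 2 * (-10) = -20


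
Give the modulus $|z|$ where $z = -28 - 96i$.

|z| = sqrt(a^2 + b^2) = sqrt((-28)^2 + (-96)^2) = sqrt(10000) = 100


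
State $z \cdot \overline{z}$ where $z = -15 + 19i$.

z * conjugate(z) = |z|^2 = a^2 + b^2
= (-15)^2 + 19^2 = 586


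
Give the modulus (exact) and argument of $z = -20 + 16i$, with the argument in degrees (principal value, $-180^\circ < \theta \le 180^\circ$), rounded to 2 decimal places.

|z| = sqrt((-20)^2 + 16^2) = sqrt(656)
arg(z) = arctan(b/a) = arctan(16/-20) (quadrant-adjusted) = 141.34°


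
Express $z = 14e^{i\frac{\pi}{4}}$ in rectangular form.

a = r cos θ = 14 * sqrt(2)/2 = 7*sqrt(2)
b = r sin θ = 14 * sqrt(2)/2 = 7*sqrt(2)
z = 7*sqrt(2) + 7*sqrt(2)i


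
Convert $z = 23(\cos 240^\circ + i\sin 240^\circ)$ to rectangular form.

a = r cos θ = 23 * -1/2 = -23/2
b = r sin θ = 23 * -sqrt(3)/2 = -23*sqrt(3)/2
z = -23/2 - (23*sqrt(3)/2)i


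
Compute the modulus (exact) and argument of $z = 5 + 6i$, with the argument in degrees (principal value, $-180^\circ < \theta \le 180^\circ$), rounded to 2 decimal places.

|z| = sqrt(5^2 + 6^2) = sqrt(61)
arg(z) = arctan(b/a) = arctan(6/5) (quadrant-adjusted) = 50.19°


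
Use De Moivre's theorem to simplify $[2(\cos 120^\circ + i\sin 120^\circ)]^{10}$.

By De Moivre: z^n = r^n(cos(nθ) + i sin(nθ))
= 2^10(cos(10*120°) + i sin(10*120°))
= 1024(cos 120° + i sin 120°)
= -512 + 512*sqrt(3)i


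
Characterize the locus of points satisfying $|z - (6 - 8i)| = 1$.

|z - z0| = r describes a circle centered at z0 with radius r
Here z0 = 6 - 8i and r = 1
Locus: Circle centered at (6, -8) with radius 1


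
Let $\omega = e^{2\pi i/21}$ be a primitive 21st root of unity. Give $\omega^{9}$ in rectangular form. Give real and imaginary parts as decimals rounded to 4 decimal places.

ω^9 = e^(2πi·9/21) = e^(i·6π/7)
= cos(6π/7) + i sin(6π/7)
= -0.9010 + 0.4339i


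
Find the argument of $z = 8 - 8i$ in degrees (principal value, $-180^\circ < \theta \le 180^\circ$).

θ = arctan(b/a) = arctan(-8/8) (quadrant-adjusted) = -45°


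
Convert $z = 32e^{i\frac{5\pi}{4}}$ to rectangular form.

a = r cos θ = 32 * -sqrt(2)/2 = -16*sqrt(2)
b = r sin θ = 32 * -sqrt(2)/2 = -16*sqrt(2)
z = -16*sqrt(2) - 16*sqrt(2)i


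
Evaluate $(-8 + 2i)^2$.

(a + bi)^2 = a^2 - b^2 + 2abi
= (-8)^2 - 2^2 + 2*(-8)*2i
= 60 - 32i


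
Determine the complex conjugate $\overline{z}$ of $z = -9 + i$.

If z = a + bi, then conjugate(z) = a - bi
conjugate(-9 + i) = -9 - i


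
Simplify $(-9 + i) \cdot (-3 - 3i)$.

(a1*a2 - b1*b2) + (a1*b2 + b1*a2)i
= (27 - (-3)) + (27 + (-3))i
= 30 + 24i


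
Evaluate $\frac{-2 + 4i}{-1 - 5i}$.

Multiply numerator and denominator by conjugate (-1 + 5i):
= (-2 + 4i)(-1 + 5i) / ((-1)^2 + (-5)^2)
= (-18 - 14i) / 26
Divide through by 2: (-9 - 7i) / 13
= -9/13 - (7/13)i


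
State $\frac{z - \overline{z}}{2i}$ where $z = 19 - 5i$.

z - conjugate(z) = 2bi
(z - conjugate(z))/(2i) = 2bi/(2i) = b = -5


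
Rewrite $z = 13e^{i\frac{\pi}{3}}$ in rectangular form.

a = r cos θ = 13 * 1/2 = 13/2
b = r sin θ = 13 * sqrt(3)/2 = 13*sqrt(3)/2
z = 13/2 + (13*sqrt(3)/2)i


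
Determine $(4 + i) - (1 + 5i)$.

(4 - 1) + (1 - 5)i = 3 - 4i


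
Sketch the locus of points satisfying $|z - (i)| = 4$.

|z - z0| = r describes a circle centered at z0 with radius r
Here z0 = i and r = 4
Locus: Circle centered at (0, 1) with radius 4


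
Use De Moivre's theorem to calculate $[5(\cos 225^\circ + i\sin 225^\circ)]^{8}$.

By De Moivre: z^n = r^n(cos(nθ) + i sin(nθ))
= 5^8(cos(8*225°) + i sin(8*225°))
= 390625(cos 0° + i sin 0°)
= 390625


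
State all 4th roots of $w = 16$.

|w| = 16, arg(w) = 0°
Root modulus = 16^(1/4) = 2
Root arguments: θ_k = (0° + 360°k)/4 for k = 0, 1, ..., 3
Roots: 2, 2i, -2, -2i


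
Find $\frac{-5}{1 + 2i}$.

Multiply numerator and denominator by conjugate (1 - 2i):
= (-5)(1 - 2i) / (1^2 + 2^2)
= (-5 + 10i) / 5
= -1 + 2i


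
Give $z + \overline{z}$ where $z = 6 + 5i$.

z + conjugate(z) = (a + bi) + (a - bi) = 2a
= 2 * 6 = 12


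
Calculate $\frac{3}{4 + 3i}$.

Multiply numerator and denominator by conjugate (4 - 3i):
= (3)(4 - 3i) / (4^2 + 3^2)
= (12 - 9i) / 25
= 12/25 - (9/25)i


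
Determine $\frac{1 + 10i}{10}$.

Divisor is real, so divide each part by 10:
= 1/10 + i


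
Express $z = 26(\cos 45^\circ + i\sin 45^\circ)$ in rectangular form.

a = r cos θ = 26 * sqrt(2)/2 = 13*sqrt(2)
b = r sin θ = 26 * sqrt(2)/2 = 13*sqrt(2)
z = 13*sqrt(2) + 13*sqrt(2)i


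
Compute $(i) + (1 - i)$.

(0 + 1) + (1 + (-1))i = 1


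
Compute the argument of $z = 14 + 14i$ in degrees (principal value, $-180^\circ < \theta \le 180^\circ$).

θ = arctan(b/a) = arctan(14/14) (quadrant-adjusted) = 45°


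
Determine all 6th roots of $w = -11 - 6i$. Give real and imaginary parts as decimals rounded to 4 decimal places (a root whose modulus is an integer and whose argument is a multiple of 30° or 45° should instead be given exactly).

|w| = sqrt(157) ≈ 12.529964, arg(w) ≈ 208.610460°
Root modulus = sqrt(157)^(1/6) ≈ 1.524023
Root arguments: θ_k = (arg(w) + 360°k)/6 for k = 0, 1, ..., 5
Compute each root as (root modulus)(cos θ_k + i sin θ_k) using full-precision intermediates, then round to 4 decimal places.
Roots: 1.2519 + 0.8691i, -0.1267 + 1.5187i, -1.3786 + 0.6497i, -1.2519 - 0.8691i, 0.1267 - 1.5187i, 1.3786 - 0.6497i


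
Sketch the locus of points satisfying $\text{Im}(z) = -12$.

Im(z) = y where z = x + yi; the equation y = -12 is satisfied by all points with that y-coordinate
Locus: Horizontal line y = -12


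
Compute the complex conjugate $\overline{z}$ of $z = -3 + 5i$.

If z = a + bi, then conjugate(z) = a - bi
conjugate(-3 + 5i) = -3 - 5i


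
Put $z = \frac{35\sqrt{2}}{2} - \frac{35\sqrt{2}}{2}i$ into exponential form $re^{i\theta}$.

r = |z| = sqrt((35*sqrt(2)/2)^2 + (-35*sqrt(2)/2)^2) = sqrt(1225/2 + 1225/2) = sqrt(1225) = 35
θ = arctan(b/a) = arctan(-24.7487/24.7487) (quadrant-adjusted) = -45° = -π/4
z = 35e^(-i*π/4)


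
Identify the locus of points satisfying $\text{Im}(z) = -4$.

Im(z) = y where z = x + yi; the equation y = -4 is satisfied by all points with that y-coordinate
Locus: Horizontal line y = -4


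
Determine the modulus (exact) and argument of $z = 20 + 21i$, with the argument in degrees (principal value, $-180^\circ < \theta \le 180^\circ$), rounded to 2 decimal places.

|z| = sqrt(20^2 + 21^2) = 29
arg(z) = arctan(b/a) = arctan(21/20) (quadrant-adjusted) = 46.40°


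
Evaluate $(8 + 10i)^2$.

(a + bi)^2 = a^2 - b^2 + 2abi
= 8^2 - 10^2 + 2*8*10i
= -36 + 160i


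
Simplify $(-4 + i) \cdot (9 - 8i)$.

(a1*a2 - b1*b2) + (a1*b2 + b1*a2)i
= (-36 - (-8)) + (32 + 9)i
= -28 + 41i


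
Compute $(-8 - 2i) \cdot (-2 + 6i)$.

(a1*a2 - b1*b2) + (a1*b2 + b1*a2)i
= (16 - (-12)) + (-48 + 4)i
= 28 - 44i


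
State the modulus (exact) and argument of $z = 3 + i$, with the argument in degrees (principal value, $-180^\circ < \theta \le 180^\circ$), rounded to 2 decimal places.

|z| = sqrt(3^2 + 1^2) = sqrt(10)
arg(z) = arctan(b/a) = arctan(1/3) (quadrant-adjusted) = 18.43°


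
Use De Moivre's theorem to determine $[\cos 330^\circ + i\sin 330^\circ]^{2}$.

By De Moivre: z^n = r^n(cos(nθ) + i sin(nθ))
= 1^2(cos(2*330°) + i sin(2*330°))
= 1(cos 300° + i sin 300°)
= 1/2 - (sqrt(3)/2)i


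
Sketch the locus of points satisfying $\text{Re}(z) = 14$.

Re(z) = x where z = x + yi; the equation x = 14 is satisfied by all points with that x-coordinate
Locus: Vertical line x = 14


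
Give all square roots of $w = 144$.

|w| = 144, arg(w) = 0°
Root modulus = 144^(1/2) = 12
Root arguments: θ_k = (0° + 360°k)/2 for k = 0, 1, ..., 1
Roots: 12, -12


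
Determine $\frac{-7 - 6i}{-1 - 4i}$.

Multiply numerator and denominator by conjugate (-1 + 4i):
= (-7 - 6i)(-1 + 4i) / ((-1)^2 + (-4)^2)
= (31 - 22i) / 17
= 31/17 - (22/17)i


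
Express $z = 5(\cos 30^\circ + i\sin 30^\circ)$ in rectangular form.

a = r cos θ = 5 * sqrt(3)/2 = 5*sqrt(3)/2
b = r sin θ = 5 * 1/2 = 5/2
z = 5*sqrt(3)/2 + (5/2)i


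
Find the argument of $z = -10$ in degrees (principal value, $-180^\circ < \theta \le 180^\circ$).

b = 0 and a < 0, so z lies on the negative real axis: θ = 180°


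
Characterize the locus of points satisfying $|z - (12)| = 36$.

|z - z0| = r describes a circle centered at z0 with radius r
Here z0 = 12 and r = 36
Locus: Circle centered at (12, 0) with radius 36


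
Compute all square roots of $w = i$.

|w| = 1, arg(w) = 90°
Root modulus = 1^(1/2) = 1
Root arguments: θ_k = (90° + 360°k)/2 for k = 0, 1, ..., 1
Roots: sqrt(2)/2 + (sqrt(2)/2)i, -sqrt(2)/2 - (sqrt(2)/2)i


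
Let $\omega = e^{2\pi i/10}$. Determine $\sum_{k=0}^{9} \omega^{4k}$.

Let ζ = ω^4 = e^(2πi·4/10). Since 10 ∤ 4, ζ ≠ 1.
Sum = Σ_{k=0}^{9} ζ^k = (ζ^10 - 1)/(ζ - 1) = (ω^{4·10} - 1)/(ζ - 1) = (1 - 1)/(ζ - 1) = 0


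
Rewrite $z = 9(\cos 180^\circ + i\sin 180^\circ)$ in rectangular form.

a = r cos θ = 9 * -1 = -9
b = r sin θ = 9 * 0 = 0
z = -9


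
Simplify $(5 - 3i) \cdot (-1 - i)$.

(a1*a2 - b1*b2) + (a1*b2 + b1*a2)i
= (-5 - 3) + (-5 + 3)i
= -8 - 2i


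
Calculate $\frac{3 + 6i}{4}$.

Divisor is real, so divide each part by 4:
= 3/4 + (3/2)i


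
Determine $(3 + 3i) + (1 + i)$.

(3 + 1) + (3 + 1)i = 4 + 4i


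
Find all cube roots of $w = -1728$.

|w| = 1728, arg(w) = 180°
Root modulus = 1728^(1/3) = 12
Root arguments: θ_k = (180° + 360°k)/3 for k = 0, 1, ..., 2
Roots: 6 + 6*sqrt(3)i, -12, 6 - 6*sqrt(3)i


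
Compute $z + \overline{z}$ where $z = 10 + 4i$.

z + conjugate(z) = (a + bi) + (a - bi) = 2a
= 2 * 10 = 20


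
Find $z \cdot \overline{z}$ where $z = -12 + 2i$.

z * conjugate(z) = |z|^2 = a^2 + b^2
= (-12)^2 + 2^2 = 148


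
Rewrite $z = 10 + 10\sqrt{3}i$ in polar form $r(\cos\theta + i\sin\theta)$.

r = |z| = sqrt(a^2 + b^2) = sqrt((10)^2 + (10*sqrt(3))^2) = sqrt(100 + 300) = sqrt(400) = 20
θ = arctan(b/a) = arctan(17.3205/10) (quadrant-adjusted) = 60°
z = 20(cos 60° + i sin 60°)


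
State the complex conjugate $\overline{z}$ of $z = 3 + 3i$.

If z = a + bi, then conjugate(z) = a - bi
conjugate(3 + 3i) = 3 - 3i


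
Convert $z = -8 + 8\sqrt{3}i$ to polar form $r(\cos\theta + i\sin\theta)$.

r = |z| = sqrt(a^2 + b^2) = sqrt((-8)^2 + (8*sqrt(3))^2) = sqrt(64 + 192) = sqrt(256) = 16
θ = arctan(b/a) = arctan(13.8564/-8) (quadrant-adjusted) = 120°
z = 16(cos 120° + i sin 120°)


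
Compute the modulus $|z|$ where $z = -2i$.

|z| = sqrt(a^2 + b^2) = sqrt(0^2 + (-2)^2) = sqrt(4) = 2


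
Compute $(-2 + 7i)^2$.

(a + bi)^2 = a^2 - b^2 + 2abi
= (-2)^2 - 7^2 + 2*(-2)*7i
= -45 - 28i


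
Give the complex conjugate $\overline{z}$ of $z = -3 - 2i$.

If z = a + bi, then conjugate(z) = a - bi
conjugate(-3 - 2i) = -3 + 2i


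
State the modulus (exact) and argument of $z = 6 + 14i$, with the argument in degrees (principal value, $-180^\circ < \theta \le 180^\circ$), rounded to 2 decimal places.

|z| = sqrt(6^2 + 14^2) = sqrt(232)
arg(z) = arctan(b/a) = arctan(14/6) (quadrant-adjusted) = 66.80°


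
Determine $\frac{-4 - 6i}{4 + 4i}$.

Multiply numerator and denominator by conjugate (4 - 4i):
= (-4 - 6i)(4 - 4i) / (4^2 + 4^2)
= (-40 - 8i) / 32
Divide through by 8: (-5 - i) / 4
= -5/4 - (1/4)i


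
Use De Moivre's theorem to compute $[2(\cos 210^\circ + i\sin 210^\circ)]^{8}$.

By De Moivre: z^n = r^n(cos(nθ) + i sin(nθ))
= 2^8(cos(8*210°) + i sin(8*210°))
= 256(cos 240° + i sin 240°)
= -128 - 128*sqrt(3)i


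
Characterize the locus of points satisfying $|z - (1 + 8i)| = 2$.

|z - z0| = r describes a circle centered at z0 with radius r
Here z0 = 1 + 8i and r = 2
Locus: Circle centered at (1, 8) with radius 2


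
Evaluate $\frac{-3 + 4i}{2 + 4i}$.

Multiply numerator and denominator by conjugate (2 - 4i):
= (-3 + 4i)(2 - 4i) / (2^2 + 4^2)
= (10 + 20i) / 20
Divide through by 10: (1 + 2i) / 2
= 1/2 + i


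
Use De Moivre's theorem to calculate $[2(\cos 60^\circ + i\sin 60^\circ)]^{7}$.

By De Moivre: z^n = r^n(cos(nθ) + i sin(nθ))
= 2^7(cos(7*60°) + i sin(7*60°))
= 128(cos 60° + i sin 60°)
= 64 + 64*sqrt(3)i


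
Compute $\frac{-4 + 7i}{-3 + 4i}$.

Multiply numerator and denominator by conjugate (-3 - 4i):
= (-4 + 7i)(-3 - 4i) / ((-3)^2 + 4^2)
= (40 - 5i) / 25
Divide through by 5: (8 - i) / 5
= 8/5 - (1/5)i


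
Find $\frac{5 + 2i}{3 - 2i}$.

Multiply numerator and denominator by conjugate (3 + 2i):
= (5 + 2i)(3 + 2i) / (3^2 + (-2)^2)
= (11 + 16i) / 13
= 11/13 + (16/13)i


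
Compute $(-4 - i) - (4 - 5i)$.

(-4 - 4) + (-1 - (-5))i = -8 + 4i


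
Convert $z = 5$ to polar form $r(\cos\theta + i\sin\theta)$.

r = |z| = sqrt(a^2 + b^2) = sqrt((5)^2 + (0)^2) = sqrt(25 + 0) = sqrt(25) = 5
b = 0 and a > 0, so z lies on the positive real axis: θ = 0°
z = 5(cos 0° + i sin 0°)


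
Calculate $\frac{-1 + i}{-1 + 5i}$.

Multiply numerator and denominator by conjugate (-1 - 5i):
= (-1 + i)(-1 - 5i) / ((-1)^2 + 5^2)
= (6 + 4i) / 26
Divide through by 2: (3 + 2i) / 13
= 3/13 + (2/13)i


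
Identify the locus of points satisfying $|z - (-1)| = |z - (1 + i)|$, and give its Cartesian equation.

|z - z1| = |z - z2| means z is equidistant from z1 and z2,
i.e. the perpendicular bisector of the segment from (-1, 0) to (1, 1) (midpoint (0, 1/2)).
With z = x + yi, square both sides:
(x - (-1))^2 + (y - 0)^2 = (x - 1)^2 + (y - 1)^2
The x^2 and y^2 terms cancel: 4x + 2y = 2 - 1 = 1
Simplify: 4x + 2y = 1
Locus: Perpendicular bisector of the segment from (-1, 0) to (1, 1): the line 4x + 2y = 1


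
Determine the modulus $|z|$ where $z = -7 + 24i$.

|z| = sqrt(a^2 + b^2) = sqrt((-7)^2 + 24^2) = sqrt(625) = 25


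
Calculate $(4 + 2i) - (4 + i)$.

(4 - 4) + (2 - 1)i = i


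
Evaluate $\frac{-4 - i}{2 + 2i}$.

Multiply numerator and denominator by conjugate (2 - 2i):
= (-4 - i)(2 - 2i) / (2^2 + 2^2)
= (-10 + 6i) / 8
Divide through by 2: (-5 + 3i) / 4
= -5/4 + (3/4)i


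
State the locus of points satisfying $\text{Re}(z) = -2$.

Re(z) = x where z = x + yi; the equation x = -2 is satisfied by all points with that x-coordinate
Locus: Vertical line x = -2


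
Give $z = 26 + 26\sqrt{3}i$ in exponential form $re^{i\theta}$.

r = |z| = sqrt((26)^2 + (26*sqrt(3))^2) = sqrt(676 + 2028) = sqrt(2704) = 52
θ = arctan(b/a) = arctan(45.0333/26) (quadrant-adjusted) = 60° = π/3
z = 52e^(i*π/3)


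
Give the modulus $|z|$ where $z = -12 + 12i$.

|z| = sqrt(a^2 + b^2) = sqrt((-12)^2 + 12^2) = sqrt(288) = sqrt(288)


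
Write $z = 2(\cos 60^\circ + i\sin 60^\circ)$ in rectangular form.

a = r cos θ = 2 * 1/2 = 1
b = r sin θ = 2 * sqrt(3)/2 = sqrt(3)
z = 1 + sqrt(3)i


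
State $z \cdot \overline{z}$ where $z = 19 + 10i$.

z * conjugate(z) = |z|^2 = a^2 + b^2
= 19^2 + 10^2 = 461


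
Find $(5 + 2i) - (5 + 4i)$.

(5 - 5) + (2 - 4)i = -2i


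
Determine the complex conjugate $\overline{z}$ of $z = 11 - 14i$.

If z = a + bi, then conjugate(z) = a - bi
conjugate(11 - 14i) = 11 + 14i


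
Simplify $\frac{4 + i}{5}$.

Divisor is real, so divide each part by 5:
= 4/5 + (1/5)i


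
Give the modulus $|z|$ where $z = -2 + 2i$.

|z| = sqrt(a^2 + b^2) = sqrt((-2)^2 + 2^2) = sqrt(8) = sqrt(8)


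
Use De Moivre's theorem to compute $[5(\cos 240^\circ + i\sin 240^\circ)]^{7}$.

By De Moivre: z^n = r^n(cos(nθ) + i sin(nθ))
= 5^7(cos(7*240°) + i sin(7*240°))
= 78125(cos 240° + i sin 240°)
= -78125/2 - (78125*sqrt(3)/2)i


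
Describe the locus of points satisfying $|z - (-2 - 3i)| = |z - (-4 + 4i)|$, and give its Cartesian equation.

|z - z1| = |z - z2| means z is equidistant from z1 and z2,
i.e. the perpendicular bisector of the segment from (-2, -3) to (-4, 4) (midpoint (-3, 1/2)).
With z = x + yi, square both sides:
(x - (-2))^2 + (y - (-3))^2 = (x - (-4))^2 + (y - 4)^2
The x^2 and y^2 terms cancel: -4x + 14y = 32 - 13 = 19
Simplify: 4x - 14y = -19
Locus: Perpendicular bisector of the segment from (-2, -3) to (-4, 4): the line 4x - 14y = -19


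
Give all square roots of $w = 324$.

|w| = 324, arg(w) = 0°
Root modulus = 324^(1/2) = 18
Root arguments: θ_k = (0° + 360°k)/2 for k = 0, 1, ..., 1
Roots: 18, -18


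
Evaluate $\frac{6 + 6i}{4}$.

Divisor is real, so divide each part by 4:
= 3/2 + (3/2)i


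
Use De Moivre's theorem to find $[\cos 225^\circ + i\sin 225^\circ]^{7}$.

By De Moivre: z^n = r^n(cos(nθ) + i sin(nθ))
= 1^7(cos(7*225°) + i sin(7*225°))
= 1(cos 135° + i sin 135°)
= -sqrt(2)/2 + (sqrt(2)/2)i


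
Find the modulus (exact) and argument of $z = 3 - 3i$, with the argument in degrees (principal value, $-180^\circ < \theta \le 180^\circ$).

|z| = sqrt(3^2 + (-3)^2) = sqrt(18)
arg(z) = arctan(b/a) = arctan(-3/3) (quadrant-adjusted) = -45°


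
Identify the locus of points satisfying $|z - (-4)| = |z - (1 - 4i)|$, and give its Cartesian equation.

|z - z1| = |z - z2| means z is equidistant from z1 and z2,
i.e. the perpendicular bisector of the segment from (-4, 0) to (1, -4) (midpoint (-3/2, -2)).
With z = x + yi, square both sides:
(x - (-4))^2 + (y - 0)^2 = (x - 1)^2 + (y - (-4))^2
The x^2 and y^2 terms cancel: 10x + (-8)y = 17 - 16 = 1
Simplify: 10x - 8y = 1
Locus: Perpendicular bisector of the segment from (-4, 0) to (1, -4): the line 10x - 8y = 1


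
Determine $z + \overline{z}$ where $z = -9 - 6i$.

z + conjugate(z) = (a + bi) + (a - bi) = 2a
= 2 * (-9) = -18


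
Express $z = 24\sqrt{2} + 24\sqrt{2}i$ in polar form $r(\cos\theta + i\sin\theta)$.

r = |z| = sqrt(a^2 + b^2) = sqrt((24*sqrt(2))^2 + (24*sqrt(2))^2) = sqrt(1152 + 1152) = sqrt(2304) = 48
θ = arctan(b/a) = arctan(33.9411/33.9411) (quadrant-adjusted) = 45°
z = 48(cos 45° + i sin 45°)


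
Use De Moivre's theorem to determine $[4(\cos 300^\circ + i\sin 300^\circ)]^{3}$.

By De Moivre: z^n = r^n(cos(nθ) + i sin(nθ))
= 4^3(cos(3*300°) + i sin(3*300°))
= 64(cos 180° + i sin 180°)
= -64


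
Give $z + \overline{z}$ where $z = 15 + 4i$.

z + conjugate(z) = (a + bi) + (a - bi) = 2a
= 2 * 15 = 30


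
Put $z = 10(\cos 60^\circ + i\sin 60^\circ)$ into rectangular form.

a = r cos θ = 10 * 1/2 = 5
b = r sin θ = 10 * sqrt(3)/2 = 5*sqrt(3)
z = 5 + 5*sqrt(3)i


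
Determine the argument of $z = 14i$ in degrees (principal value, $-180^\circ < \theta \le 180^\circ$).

a = 0 and b > 0, so z lies on the positive imaginary axis: θ = 90°


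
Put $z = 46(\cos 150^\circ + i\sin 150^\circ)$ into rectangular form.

a = r cos θ = 46 * -sqrt(3)/2 = -23*sqrt(3)
b = r sin θ = 46 * 1/2 = 23
z = -23*sqrt(3) + 23i


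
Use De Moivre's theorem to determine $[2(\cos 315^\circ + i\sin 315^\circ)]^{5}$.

By De Moivre: z^n = r^n(cos(nθ) + i sin(nθ))
= 2^5(cos(5*315°) + i sin(5*315°))
= 32(cos 135° + i sin 135°)
= -16*sqrt(2) + 16*sqrt(2)i


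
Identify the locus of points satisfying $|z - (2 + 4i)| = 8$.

|z - z0| = r describes a circle centered at z0 with radius r
Here z0 = 2 + 4i and r = 8
Locus: Circle centered at (2, 4) with radius 8


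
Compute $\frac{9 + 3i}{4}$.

Divisor is real, so divide each part by 4:
= 9/4 + (3/4)i


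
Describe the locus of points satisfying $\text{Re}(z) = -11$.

Re(z) = x where z = x + yi; the equation x = -11 is satisfied by all points with that x-coordinate
Locus: Vertical line x = -11


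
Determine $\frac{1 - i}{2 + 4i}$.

Multiply numerator and denominator by conjugate (2 - 4i):
= (1 - i)(2 - 4i) / (2^2 + 4^2)
= (-2 - 6i) / 20
Divide through by 2: (-1 - 3i) / 10
= -1/10 - (3/10)i


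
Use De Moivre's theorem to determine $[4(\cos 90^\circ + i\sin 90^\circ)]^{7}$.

By De Moivre: z^n = r^n(cos(nθ) + i sin(nθ))
= 4^7(cos(7*90°) + i sin(7*90°))
= 16384(cos 270° + i sin 270°)
= -16384i


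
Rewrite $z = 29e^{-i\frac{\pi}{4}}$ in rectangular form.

a = r cos θ = 29 * sqrt(2)/2 = 29*sqrt(2)/2
b = r sin θ = 29 * -sqrt(2)/2 = -29*sqrt(2)/2
z = 29*sqrt(2)/2 - (29*sqrt(2)/2)i


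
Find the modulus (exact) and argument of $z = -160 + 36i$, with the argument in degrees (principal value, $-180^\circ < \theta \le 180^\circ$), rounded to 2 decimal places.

|z| = sqrt((-160)^2 + 36^2) = 164
arg(z) = arctan(b/a) = arctan(36/-160) (quadrant-adjusted) = 167.32°


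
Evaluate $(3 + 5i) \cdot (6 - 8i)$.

(a1*a2 - b1*b2) + (a1*b2 + b1*a2)i
= (18 - (-40)) + (-24 + 30)i
= 58 + 6i


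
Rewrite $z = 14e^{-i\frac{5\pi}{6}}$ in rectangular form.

a = r cos θ = 14 * -sqrt(3)/2 = -7*sqrt(3)
b = r sin θ = 14 * -1/2 = -7
z = -7*sqrt(3) - 7i


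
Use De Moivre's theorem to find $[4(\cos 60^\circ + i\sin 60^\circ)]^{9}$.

By De Moivre: z^n = r^n(cos(nθ) + i sin(nθ))
= 4^9(cos(9*60°) + i sin(9*60°))
= 262144(cos 180° + i sin 180°)
= -262144


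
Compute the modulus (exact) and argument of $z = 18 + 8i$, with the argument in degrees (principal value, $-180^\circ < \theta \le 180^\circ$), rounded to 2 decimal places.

|z| = sqrt(18^2 + 8^2) = sqrt(388)
arg(z) = arctan(b/a) = arctan(8/18) (quadrant-adjusted) = 23.96°


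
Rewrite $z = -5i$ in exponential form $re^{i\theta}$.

r = |z| = sqrt((0)^2 + (-5)^2) = sqrt(0 + 25) = sqrt(25) = 5
a = 0 and b < 0, so z lies on the negative imaginary axis: θ = -90° = -π/2
z = 5e^(-i*π/2)


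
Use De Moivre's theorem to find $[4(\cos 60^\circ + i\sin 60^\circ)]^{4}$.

By De Moivre: z^n = r^n(cos(nθ) + i sin(nθ))
= 4^4(cos(4*60°) + i sin(4*60°))
= 256(cos 240° + i sin 240°)
= -128 - 128*sqrt(3)i


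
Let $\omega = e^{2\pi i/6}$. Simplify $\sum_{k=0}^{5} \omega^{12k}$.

Since 6 divides 12, ω^12 = (ω^6)^2 = 1^2 = 1, so every term is 1.
Sum = 6 · 1 = 6


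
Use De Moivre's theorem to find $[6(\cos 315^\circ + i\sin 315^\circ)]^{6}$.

By De Moivre: z^n = r^n(cos(nθ) + i sin(nθ))
= 6^6(cos(6*315°) + i sin(6*315°))
= 46656(cos 90° + i sin 90°)
= 46656i


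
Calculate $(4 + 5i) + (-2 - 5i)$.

(4 + (-2)) + (5 + (-5))i = 2


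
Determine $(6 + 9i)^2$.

(a + bi)^2 = a^2 - b^2 + 2abi
= 6^2 - 9^2 + 2*6*9i
= -45 + 108i


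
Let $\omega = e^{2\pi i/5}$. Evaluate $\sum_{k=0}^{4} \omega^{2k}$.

Let ζ = ω^2 = e^(2πi·2/5). Since 5 ∤ 2, ζ ≠ 1.
Sum = Σ_{k=0}^{4} ζ^k = (ζ^5 - 1)/(ζ - 1) = (ω^{2·5} - 1)/(ζ - 1) = (1 - 1)/(ζ - 1) = 0


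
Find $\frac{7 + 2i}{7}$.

Divisor is real, so divide each part by 7:
= 1 + (2/7)i


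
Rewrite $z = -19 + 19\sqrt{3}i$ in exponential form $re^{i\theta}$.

r = |z| = sqrt((-19)^2 + (19*sqrt(3))^2) = sqrt(361 + 1083) = sqrt(1444) = 38
θ = arctan(b/a) = arctan(32.909/-19) (quadrant-adjusted) = 120° = 2π/3
z = 38e^(i*2π/3)


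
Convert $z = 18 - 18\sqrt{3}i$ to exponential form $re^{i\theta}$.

r = |z| = sqrt((18)^2 + (-18*sqrt(3))^2) = sqrt(324 + 972) = sqrt(1296) = 36
θ = arctan(b/a) = arctan(-31.1769/18) (quadrant-adjusted) = -60° = -π/3
z = 36e^(-i*π/3)


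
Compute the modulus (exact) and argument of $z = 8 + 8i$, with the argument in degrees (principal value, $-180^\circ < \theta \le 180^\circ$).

|z| = sqrt(8^2 + 8^2) = sqrt(128)
arg(z) = arctan(b/a) = arctan(8/8) (quadrant-adjusted) = 45°


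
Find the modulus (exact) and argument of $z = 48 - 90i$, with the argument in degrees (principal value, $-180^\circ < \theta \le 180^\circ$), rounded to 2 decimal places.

|z| = sqrt(48^2 + (-90)^2) = 102
arg(z) = arctan(b/a) = arctan(-90/48) (quadrant-adjusted) = -61.93°


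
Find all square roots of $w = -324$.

|w| = 324, arg(w) = 180°
Root modulus = 324^(1/2) = 18
Root arguments: θ_k = (180° + 360°k)/2 for k = 0, 1, ..., 1
Roots: 18i, -18i


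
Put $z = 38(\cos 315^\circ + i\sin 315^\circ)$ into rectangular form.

a = r cos θ = 38 * sqrt(2)/2 = 19*sqrt(2)
b = r sin θ = 38 * -sqrt(2)/2 = -19*sqrt(2)
z = 19*sqrt(2) - 19*sqrt(2)i


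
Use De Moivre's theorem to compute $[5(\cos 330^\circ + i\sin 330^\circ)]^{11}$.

By De Moivre: z^n = r^n(cos(nθ) + i sin(nθ))
= 5^11(cos(11*330°) + i sin(11*330°))
= 48828125(cos 30° + i sin 30°)
= 48828125*sqrt(3)/2 + (48828125/2)i


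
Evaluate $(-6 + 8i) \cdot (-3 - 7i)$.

(a1*a2 - b1*b2) + (a1*b2 + b1*a2)i
= (18 - (-56)) + (42 + (-24))i
= 74 + 18i


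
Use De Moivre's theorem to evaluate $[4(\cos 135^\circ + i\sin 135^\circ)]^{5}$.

By De Moivre: z^n = r^n(cos(nθ) + i sin(nθ))
= 4^5(cos(5*135°) + i sin(5*135°))
= 1024(cos 315° + i sin 315°)
= 512*sqrt(2) - 512*sqrt(2)i


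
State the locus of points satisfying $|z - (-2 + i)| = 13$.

|z - z0| = r describes a circle centered at z0 with radius r
Here z0 = -2 + i and r = 13
Locus: Circle centered at (-2, 1) with radius 13


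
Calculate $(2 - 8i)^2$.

(a + bi)^2 = a^2 - b^2 + 2abi
= 2^2 - (-8)^2 + 2*2*(-8)i
= -60 - 32i


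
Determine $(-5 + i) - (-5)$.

(-5 - (-5)) + (1 - 0)i = i


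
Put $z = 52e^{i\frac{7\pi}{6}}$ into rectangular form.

a = r cos θ = 52 * -sqrt(3)/2 = -26*sqrt(3)
b = r sin θ = 52 * -1/2 = -26
z = -26*sqrt(3) - 26i


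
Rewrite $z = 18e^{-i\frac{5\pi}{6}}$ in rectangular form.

a = r cos θ = 18 * -sqrt(3)/2 = -9*sqrt(3)
b = r sin θ = 18 * -1/2 = -9
z = -9*sqrt(3) - 9i


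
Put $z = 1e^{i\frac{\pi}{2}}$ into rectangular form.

a = r cos θ = 1 * 0 = 0
b = r sin θ = 1 * 1 = 1
z = i


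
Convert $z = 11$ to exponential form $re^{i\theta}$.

r = |z| = sqrt((11)^2 + (0)^2) = sqrt(121 + 0) = sqrt(121) = 11
b = 0 and a > 0, so z lies on the positive real axis: θ = 0
z = 11e^(i*0) = 11


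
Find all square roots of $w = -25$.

|w| = 25, arg(w) = 180°
Root modulus = 25^(1/2) = 5
Root arguments: θ_k = (180° + 360°k)/2 for k = 0, 1, ..., 1
Roots: 5i, -5i


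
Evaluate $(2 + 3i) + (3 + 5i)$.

(2 + 3) + (3 + 5)i = 5 + 8i


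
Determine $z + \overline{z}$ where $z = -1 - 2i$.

z + conjugate(z) = (a + bi) + (a - bi) = 2a
= 2 * (-1) = -2


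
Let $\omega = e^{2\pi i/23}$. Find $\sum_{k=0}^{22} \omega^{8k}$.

Let ζ = ω^8 = e^(2πi·8/23). Since 23 ∤ 8, ζ ≠ 1.
Sum = Σ_{k=0}^{22} ζ^k = (ζ^23 - 1)/(ζ - 1) = (ω^{8·23} - 1)/(ζ - 1) = (1 - 1)/(ζ - 1) = 0


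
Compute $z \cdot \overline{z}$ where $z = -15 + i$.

z * conjugate(z) = |z|^2 = a^2 + b^2
= (-15)^2 + 1^2 = 226


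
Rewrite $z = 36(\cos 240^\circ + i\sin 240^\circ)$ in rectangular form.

a = r cos θ = 36 * -1/2 = -18
b = r sin θ = 36 * -sqrt(3)/2 = -18*sqrt(3)
z = -18 - 18*sqrt(3)i


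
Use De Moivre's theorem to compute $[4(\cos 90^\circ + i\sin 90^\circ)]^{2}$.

By De Moivre: z^n = r^n(cos(nθ) + i sin(nθ))
= 4^2(cos(2*90°) + i sin(2*90°))
= 16(cos 180° + i sin 180°)
= -16


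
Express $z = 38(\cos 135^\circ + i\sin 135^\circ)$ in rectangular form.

a = r cos θ = 38 * -sqrt(2)/2 = -19*sqrt(2)
b = r sin θ = 38 * sqrt(2)/2 = 19*sqrt(2)
z = -19*sqrt(2) + 19*sqrt(2)i


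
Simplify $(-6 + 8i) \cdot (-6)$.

(a1*a2 - b1*b2) + (a1*b2 + b1*a2)i
= (36 - 0) + (0 + (-48))i
= 36 - 48i


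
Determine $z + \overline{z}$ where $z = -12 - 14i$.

z + conjugate(z) = (a + bi) + (a - bi) = 2a
= 2 * (-12) = -24


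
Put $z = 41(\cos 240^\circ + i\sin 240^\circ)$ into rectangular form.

a = r cos θ = 41 * -1/2 = -41/2
b = r sin θ = 41 * -sqrt(3)/2 = -41*sqrt(3)/2
z = -41/2 - (41*sqrt(3)/2)i


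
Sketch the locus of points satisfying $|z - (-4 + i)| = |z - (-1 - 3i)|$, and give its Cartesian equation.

|z - z1| = |z - z2| means z is equidistant from z1 and z2,
i.e. the perpendicular bisector of the segment from (-4, 1) to (-1, -3) (midpoint (-5/2, -1)).
With z = x + yi, square both sides:
(x - (-4))^2 + (y - 1)^2 = (x - (-1))^2 + (y - (-3))^2
The x^2 and y^2 terms cancel: 6x + (-8)y = 10 - 17 = -7
Simplify: 6x - 8y = -7
Locus: Perpendicular bisector of the segment from (-4, 1) to (-1, -3): the line 6x - 8y = -7


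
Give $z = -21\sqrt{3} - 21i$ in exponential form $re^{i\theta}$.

r = |z| = sqrt((-21*sqrt(3))^2 + (-21)^2) = sqrt(1323 + 441) = sqrt(1764) = 42
θ = arctan(b/a) = arctan(-21/-36.3731) (quadrant-adjusted) = 210° = 7π/6
z = 42e^(i*7π/6)


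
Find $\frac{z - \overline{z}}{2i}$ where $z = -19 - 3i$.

z - conjugate(z) = 2bi
(z - conjugate(z))/(2i) = 2bi/(2i) = b = -3


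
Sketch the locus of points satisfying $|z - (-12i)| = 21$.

|z - z0| = r describes a circle centered at z0 with radius r
Here z0 = -12i and r = 21
Locus: Circle centered at (0, -12) with radius 21


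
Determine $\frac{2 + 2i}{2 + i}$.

Multiply numerator and denominator by conjugate (2 - i):
= (2 + 2i)(2 - i) / (2^2 + 1^2)
= (6 + 2i) / 5
= 6/5 + (2/5)i


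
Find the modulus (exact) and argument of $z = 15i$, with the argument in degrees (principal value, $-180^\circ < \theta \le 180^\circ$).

|z| = sqrt(0^2 + 15^2) = 15
a = 0 and b > 0, so z lies on the positive imaginary axis: arg(z) = 90°


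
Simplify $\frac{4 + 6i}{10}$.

Divisor is real, so divide each part by 10:
= 2/5 + (3/5)i


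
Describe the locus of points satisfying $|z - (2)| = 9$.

|z - z0| = r describes a circle centered at z0 with radius r
Here z0 = 2 and r = 9
Locus: Circle centered at (2, 0) with radius 9


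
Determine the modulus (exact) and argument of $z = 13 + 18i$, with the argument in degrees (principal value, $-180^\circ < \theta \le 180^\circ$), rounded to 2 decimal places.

|z| = sqrt(13^2 + 18^2) = sqrt(493)
arg(z) = arctan(b/a) = arctan(18/13) (quadrant-adjusted) = 54.16°


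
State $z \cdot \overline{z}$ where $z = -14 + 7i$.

z * conjugate(z) = |z|^2 = a^2 + b^2
= (-14)^2 + 7^2 = 245


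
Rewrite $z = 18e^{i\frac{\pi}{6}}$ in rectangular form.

a = r cos θ = 18 * sqrt(3)/2 = 9*sqrt(3)
b = r sin θ = 18 * 1/2 = 9
z = 9*sqrt(3) + 9i


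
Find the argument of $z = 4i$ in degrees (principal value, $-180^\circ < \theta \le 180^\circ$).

a = 0 and b > 0, so z lies on the positive imaginary axis: θ = 90°


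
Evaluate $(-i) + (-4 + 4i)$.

(0 + (-4)) + (-1 + 4)i = -4 + 3i


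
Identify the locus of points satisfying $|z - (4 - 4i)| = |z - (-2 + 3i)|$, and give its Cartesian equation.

|z - z1| = |z - z2| means z is equidistant from z1 and z2,
i.e. the perpendicular bisector of the segment from (4, -4) to (-2, 3) (midpoint (1, -1/2)).
With z = x + yi, square both sides:
(x - 4)^2 + (y - (-4))^2 = (x - (-2))^2 + (y - 3)^2
The x^2 and y^2 terms cancel: -12x + 14y = 13 - 32 = -19
Simplify: 12x - 14y = 19
Locus: Perpendicular bisector of the segment from (4, -4) to (-2, 3): the line 12x - 14y = 19


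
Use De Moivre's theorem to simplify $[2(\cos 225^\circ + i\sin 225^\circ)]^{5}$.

By De Moivre: z^n = r^n(cos(nθ) + i sin(nθ))
= 2^5(cos(5*225°) + i sin(5*225°))
= 32(cos 45° + i sin 45°)
= 16*sqrt(2) + 16*sqrt(2)i
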